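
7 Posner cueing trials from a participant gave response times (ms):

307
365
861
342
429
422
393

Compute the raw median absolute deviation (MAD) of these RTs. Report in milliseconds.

36 ms

Sorted: 307, 342, 365, 393, 422, 429, 861 → median = 393
|x − 393|: 86, 28, 468, 51, 36, 29, 0
Sorted deviations: 0, 28, 29, 36, 51, 86, 468 → MAD = 36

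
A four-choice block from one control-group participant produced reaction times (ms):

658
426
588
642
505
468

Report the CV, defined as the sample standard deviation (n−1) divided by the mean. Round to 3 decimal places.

n = 6, Σ = 3287, M = 547.8333
Σ(x−M)² = 45668.833; s = √(45668.833/5) = 95.5707
CV = 95.5707 / 547.8333 = 0.17445

0.174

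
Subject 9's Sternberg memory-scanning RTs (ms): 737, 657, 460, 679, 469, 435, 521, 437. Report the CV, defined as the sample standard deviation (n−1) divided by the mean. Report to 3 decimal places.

0.222

n = 8, Σ = 4395, M = 549.3750
Σ(x−M)² = 104551.875; s = √(104551.875/7) = 122.2129
CV = 122.2129 / 549.3750 = 0.22246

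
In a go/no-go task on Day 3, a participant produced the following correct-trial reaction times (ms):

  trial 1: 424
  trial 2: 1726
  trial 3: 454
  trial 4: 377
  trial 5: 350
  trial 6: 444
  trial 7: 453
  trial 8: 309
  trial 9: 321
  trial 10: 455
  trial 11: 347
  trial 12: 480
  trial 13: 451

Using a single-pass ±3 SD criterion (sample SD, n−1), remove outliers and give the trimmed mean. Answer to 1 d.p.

n = 13, ΣRT = 6591, M = 507.000
Σ(x−M)² = 1650062.00; s = √(1650062.00/12) = 370.817
Cutoffs: 507.000 ± 3·370.817 → [-605.5, 1619.5]
Outside: 1726 → excluded.
Retained (n=12): Σ = 4865, mean = 4865/12 = 405.417

405.4 ms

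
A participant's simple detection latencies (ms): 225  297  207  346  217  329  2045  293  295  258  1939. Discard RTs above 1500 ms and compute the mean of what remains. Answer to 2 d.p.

274.11 ms

Excluded: 1939, 2045
Retained (n=9): Σ = 2467
Mean = 2467/9 = 274.1111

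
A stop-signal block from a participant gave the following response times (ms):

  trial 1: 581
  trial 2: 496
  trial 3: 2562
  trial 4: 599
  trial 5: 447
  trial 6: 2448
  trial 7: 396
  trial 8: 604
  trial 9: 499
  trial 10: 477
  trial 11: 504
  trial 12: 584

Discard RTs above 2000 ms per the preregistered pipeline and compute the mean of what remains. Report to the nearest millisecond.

519 ms

Excluded: 2448, 2562
Retained (n=10): Σ = 5187
Mean = 5187/10 = 518.7000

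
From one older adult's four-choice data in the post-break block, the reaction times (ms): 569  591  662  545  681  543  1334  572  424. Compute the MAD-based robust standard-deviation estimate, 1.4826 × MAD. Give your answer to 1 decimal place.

43.0 ms

Sorted: 424, 543, 545, 569, 572, 591, 662, 681, 1334 → median = 572
|x − 572| sorted: 0, 3, 19, 27, 29, 90, 109, 148, 762 → MAD = 29
Robust SD ≈ 1.4826 × 29 = 42.995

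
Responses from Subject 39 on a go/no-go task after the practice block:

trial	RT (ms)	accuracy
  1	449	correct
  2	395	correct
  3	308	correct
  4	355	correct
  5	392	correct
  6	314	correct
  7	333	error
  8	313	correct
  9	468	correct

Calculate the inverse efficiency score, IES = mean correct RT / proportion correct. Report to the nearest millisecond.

421 ms

Correct trials (n=8): 449, 395, 308, 355, 392, 314, 313, 468
Mean correct RT = 2994/8 = 374.2500 ms
Proportion correct = 8/9
IES = 374.2500 / (8/9) = 421.031 ms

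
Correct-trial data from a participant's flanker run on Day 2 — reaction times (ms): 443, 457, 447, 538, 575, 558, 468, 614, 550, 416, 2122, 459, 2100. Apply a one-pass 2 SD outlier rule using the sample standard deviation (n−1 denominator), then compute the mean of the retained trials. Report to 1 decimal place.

n = 13, ΣRT = 9747, M = 749.769
Σ(x−M)² = 4423480.31; s = √(4423480.31/12) = 607.144
Cutoffs: 749.769 ± 2·607.144 → [-464.5, 1964.1]
Outside: 2100, 2122 → excluded.
Retained (n=11): Σ = 5525, mean = 5525/11 = 502.273

502.3 ms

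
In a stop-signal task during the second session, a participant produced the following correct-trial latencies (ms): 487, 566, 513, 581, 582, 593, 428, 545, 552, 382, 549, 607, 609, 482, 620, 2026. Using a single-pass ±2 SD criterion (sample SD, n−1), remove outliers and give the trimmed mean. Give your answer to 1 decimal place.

n = 16, ΣRT = 10122, M = 632.625
Σ(x−M)² = 2138165.75; s = √(2138165.75/15) = 377.551
Cutoffs: 632.625 ± 2·377.551 → [-122.5, 1387.7]
Outside: 2026 → excluded.
Retained (n=15): Σ = 8096, mean = 8096/15 = 539.733

539.7 ms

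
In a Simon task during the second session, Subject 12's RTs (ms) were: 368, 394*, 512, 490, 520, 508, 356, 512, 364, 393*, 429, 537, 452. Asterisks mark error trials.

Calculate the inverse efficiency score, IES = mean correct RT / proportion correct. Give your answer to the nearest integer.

Correct trials (n=11): 368, 512, 490, 520, 508, 356, 512, 364, 429, 537, 452
Mean correct RT = 5048/11 = 458.9091 ms
Proportion correct = 11/13
IES = 458.9091 / (11/13) = 542.347 ms

542 ms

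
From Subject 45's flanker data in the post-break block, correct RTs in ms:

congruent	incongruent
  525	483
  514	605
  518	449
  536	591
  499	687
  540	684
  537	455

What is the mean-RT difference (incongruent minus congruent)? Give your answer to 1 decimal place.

M(congruent) = 3669/7 = 524.143
M(incongruent) = 3954/7 = 564.857
Difference = 564.857 − 524.143 = 40.714 ms

40.7 ms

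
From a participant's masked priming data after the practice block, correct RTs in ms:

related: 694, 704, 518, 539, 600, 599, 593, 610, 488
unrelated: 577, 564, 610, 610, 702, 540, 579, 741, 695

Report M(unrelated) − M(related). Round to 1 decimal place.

30.3 ms

M(related) = 5345/9 = 593.889
M(unrelated) = 5618/9 = 624.222
Difference = 624.222 − 593.889 = 30.333 ms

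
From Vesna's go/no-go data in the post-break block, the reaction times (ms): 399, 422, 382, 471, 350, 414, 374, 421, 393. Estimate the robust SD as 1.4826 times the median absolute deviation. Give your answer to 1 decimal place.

Sorted: 350, 374, 382, 393, 399, 414, 421, 422, 471 → median = 399
|x − 399| sorted: 0, 6, 15, 17, 22, 23, 25, 49, 72 → MAD = 22
Robust SD ≈ 1.4826 × 22 = 32.617

32.6 ms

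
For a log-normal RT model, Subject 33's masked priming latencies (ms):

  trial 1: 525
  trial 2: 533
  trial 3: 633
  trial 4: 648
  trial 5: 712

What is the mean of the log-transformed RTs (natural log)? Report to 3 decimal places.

ln(RT): 6.2634, 6.2785, 6.4505, 6.4739, 6.5681
Σ ln(RT) = 32.0344
Mean = 32.0344/5 = 6.40687

6.407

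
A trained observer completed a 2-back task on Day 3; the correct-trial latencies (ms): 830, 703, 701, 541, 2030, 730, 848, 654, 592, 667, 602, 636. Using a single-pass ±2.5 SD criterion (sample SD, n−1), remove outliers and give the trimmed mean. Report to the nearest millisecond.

n = 12, ΣRT = 9534, M = 794.500
Σ(x−M)² = 1755301.00; s = √(1755301.00/11) = 399.466
Cutoffs: 794.500 ± 2.5·399.466 → [-204.2, 1793.2]
Outside: 2030 → excluded.
Retained (n=11): Σ = 7504, mean = 7504/11 = 682.182

682 ms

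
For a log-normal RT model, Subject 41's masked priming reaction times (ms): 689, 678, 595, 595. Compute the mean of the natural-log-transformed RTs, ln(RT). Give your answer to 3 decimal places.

ln(RT): 6.5352, 6.5191, 6.3886, 6.3886
Σ ln(RT) = 25.8315
Mean = 25.8315/4 = 6.45788

6.458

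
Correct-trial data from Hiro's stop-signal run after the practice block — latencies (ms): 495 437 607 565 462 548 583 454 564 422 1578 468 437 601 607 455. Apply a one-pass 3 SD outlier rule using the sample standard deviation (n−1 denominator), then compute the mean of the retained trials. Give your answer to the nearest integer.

n = 16, ΣRT = 9283, M = 580.188
Σ(x−M)² = 1130472.44; s = √(1130472.44/15) = 274.527
Cutoffs: 580.188 ± 3·274.527 → [-243.4, 1403.8]
Outside: 1578 → excluded.
Retained (n=15): Σ = 7705, mean = 7705/15 = 513.667

514 ms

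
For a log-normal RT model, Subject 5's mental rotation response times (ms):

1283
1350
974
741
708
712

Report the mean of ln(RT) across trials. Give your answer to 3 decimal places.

ln(RT): 7.1570, 7.2079, 6.8814, 6.6080, 6.5624, 6.5681
Σ ln(RT) = 40.9848
Mean = 40.9848/6 = 6.83079

6.831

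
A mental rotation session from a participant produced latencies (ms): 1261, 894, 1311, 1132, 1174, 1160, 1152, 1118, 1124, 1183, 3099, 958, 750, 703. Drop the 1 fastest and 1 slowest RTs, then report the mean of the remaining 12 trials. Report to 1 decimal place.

Sorted: 703, 750, 894, 958, 1118, 1124, 1132, 1152, 1160, 1174, 1183, 1261, 1311, 3099
Drop lowest 1 (703) and highest 1 (3099)
Remaining (n=12): Σ = 13217, mean = 13217/12 = 1101.417

1101.4 ms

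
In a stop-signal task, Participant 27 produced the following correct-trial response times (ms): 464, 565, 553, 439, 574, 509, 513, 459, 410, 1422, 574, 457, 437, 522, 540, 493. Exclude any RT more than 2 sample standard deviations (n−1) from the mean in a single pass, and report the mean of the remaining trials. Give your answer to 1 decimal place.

500.6 ms

n = 16, ΣRT = 8931, M = 558.188
Σ(x−M)² = 836896.44; s = √(836896.44/15) = 236.206
Cutoffs: 558.188 ± 2·236.206 → [85.8, 1030.6]
Outside: 1422 → excluded.
Retained (n=15): Σ = 7509, mean = 7509/15 = 500.600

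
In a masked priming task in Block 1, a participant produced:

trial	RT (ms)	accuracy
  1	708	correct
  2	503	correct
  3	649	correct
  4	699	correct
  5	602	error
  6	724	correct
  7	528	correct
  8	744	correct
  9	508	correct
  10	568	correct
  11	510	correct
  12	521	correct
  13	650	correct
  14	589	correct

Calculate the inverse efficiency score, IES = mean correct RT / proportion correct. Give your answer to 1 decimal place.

654.5 ms

Correct trials (n=13): 708, 503, 649, 699, 724, 528, 744, 508, 568, 510, 521, 650, 589
Mean correct RT = 7901/13 = 607.7692 ms
Proportion correct = 13/14
IES = 607.7692 / (13/14) = 654.521 ms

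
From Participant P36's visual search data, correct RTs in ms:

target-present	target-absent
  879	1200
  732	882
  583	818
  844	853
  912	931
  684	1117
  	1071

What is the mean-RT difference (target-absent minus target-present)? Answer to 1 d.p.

209.4 ms

M(target-present) = 4634/6 = 772.333
M(target-absent) = 6872/7 = 981.714
Difference = 981.714 − 772.333 = 209.381 ms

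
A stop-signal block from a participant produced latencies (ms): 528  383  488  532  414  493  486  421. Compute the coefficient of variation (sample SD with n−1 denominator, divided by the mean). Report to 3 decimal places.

0.118

n = 8, Σ = 3745, M = 468.1250
Σ(x−M)² = 21394.875; s = √(21394.875/7) = 55.2848
CV = 55.2848 / 468.1250 = 0.11810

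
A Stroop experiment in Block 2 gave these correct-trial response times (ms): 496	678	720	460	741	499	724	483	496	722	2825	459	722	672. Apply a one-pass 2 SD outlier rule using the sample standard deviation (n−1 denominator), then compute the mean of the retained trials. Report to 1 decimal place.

n = 14, ΣRT = 10697, M = 764.071
Σ(x−M)² = 4749448.93; s = √(4749448.93/13) = 604.435
Cutoffs: 764.071 ± 2·604.435 → [-444.8, 1972.9]
Outside: 2825 → excluded.
Retained (n=13): Σ = 7872, mean = 7872/13 = 605.538

605.5 ms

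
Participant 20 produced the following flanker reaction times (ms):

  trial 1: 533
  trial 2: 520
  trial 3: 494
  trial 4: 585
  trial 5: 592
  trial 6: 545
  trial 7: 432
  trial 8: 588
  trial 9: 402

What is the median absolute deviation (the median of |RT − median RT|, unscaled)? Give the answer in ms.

Sorted: 402, 432, 494, 520, 533, 545, 585, 588, 592 → median = 533
|x − 533|: 0, 13, 39, 52, 59, 12, 101, 55, 131
Sorted deviations: 0, 12, 13, 39, 52, 55, 59, 101, 131 → MAD = 52

52 ms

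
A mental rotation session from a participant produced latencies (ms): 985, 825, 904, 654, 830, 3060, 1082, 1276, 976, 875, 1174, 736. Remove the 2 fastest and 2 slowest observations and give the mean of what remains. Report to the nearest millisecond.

956 ms

Sorted: 654, 736, 825, 830, 875, 904, 976, 985, 1082, 1174, 1276, 3060
Drop lowest 2 (654, 736) and highest 2 (1276, 3060)
Remaining (n=8): Σ = 7651, mean = 7651/8 = 956.375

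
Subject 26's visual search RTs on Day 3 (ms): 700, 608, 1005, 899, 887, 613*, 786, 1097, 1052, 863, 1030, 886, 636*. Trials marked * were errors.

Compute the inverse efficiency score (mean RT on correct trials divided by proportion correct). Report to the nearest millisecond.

Correct trials (n=11): 700, 608, 1005, 899, 887, 786, 1097, 1052, 863, 1030, 886
Mean correct RT = 9813/11 = 892.0909 ms
Proportion correct = 11/13
IES = 892.0909 / (11/13) = 1054.289 ms

1054 ms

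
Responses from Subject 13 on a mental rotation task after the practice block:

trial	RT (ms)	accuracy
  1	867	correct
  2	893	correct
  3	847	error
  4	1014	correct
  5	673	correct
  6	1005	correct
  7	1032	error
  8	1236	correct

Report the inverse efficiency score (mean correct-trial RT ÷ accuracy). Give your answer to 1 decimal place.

Correct trials (n=6): 867, 893, 1014, 673, 1005, 1236
Mean correct RT = 5688/6 = 948.0000 ms
Proportion correct = 6/8
IES = 948.0000 / (6/8) = 1264.000 ms

1264.0 ms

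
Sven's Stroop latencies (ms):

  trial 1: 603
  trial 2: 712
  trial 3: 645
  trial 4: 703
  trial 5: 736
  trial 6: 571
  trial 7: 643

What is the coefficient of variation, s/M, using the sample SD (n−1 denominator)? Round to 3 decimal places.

0.092

n = 7, Σ = 4613, M = 659.0000
Σ(x−M)² = 22006.000; s = √(22006.000/6) = 60.5613
CV = 60.5613 / 659.0000 = 0.09190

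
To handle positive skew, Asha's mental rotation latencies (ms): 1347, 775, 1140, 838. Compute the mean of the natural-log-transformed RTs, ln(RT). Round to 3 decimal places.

6.907

ln(RT): 7.2056, 6.6529, 7.0388, 6.7310
Σ ln(RT) = 27.6283
Mean = 27.6283/4 = 6.90707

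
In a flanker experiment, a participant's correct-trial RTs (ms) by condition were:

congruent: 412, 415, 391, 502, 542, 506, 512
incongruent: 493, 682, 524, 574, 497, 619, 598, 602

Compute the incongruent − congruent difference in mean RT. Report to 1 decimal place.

105.1 ms

M(congruent) = 3280/7 = 468.571
M(incongruent) = 4589/8 = 573.625
Difference = 573.625 − 468.571 = 105.054 ms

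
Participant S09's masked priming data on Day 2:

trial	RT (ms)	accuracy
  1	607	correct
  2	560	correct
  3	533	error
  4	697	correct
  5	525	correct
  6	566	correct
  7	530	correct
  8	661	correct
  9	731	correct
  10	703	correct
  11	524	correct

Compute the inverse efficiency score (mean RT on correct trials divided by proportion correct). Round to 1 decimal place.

Correct trials (n=10): 607, 560, 697, 525, 566, 530, 661, 731, 703, 524
Mean correct RT = 6104/10 = 610.4000 ms
Proportion correct = 10/11
IES = 610.4000 / (10/11) = 671.440 ms

671.4 ms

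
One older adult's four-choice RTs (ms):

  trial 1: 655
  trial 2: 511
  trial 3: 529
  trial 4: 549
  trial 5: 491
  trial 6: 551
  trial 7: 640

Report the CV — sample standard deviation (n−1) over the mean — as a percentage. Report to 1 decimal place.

n = 7, Σ = 3926, M = 560.8571
Σ(x−M)² = 23744.857; s = √(23744.857/6) = 62.9085
CV = 62.9085 / 560.8571 = 0.11216 = 11.216%

11.2%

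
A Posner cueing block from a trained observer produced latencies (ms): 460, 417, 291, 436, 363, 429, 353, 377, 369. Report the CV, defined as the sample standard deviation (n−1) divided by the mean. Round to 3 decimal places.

n = 9, Σ = 3495, M = 388.3333
Σ(x−M)² = 21750.000; s = √(21750.000/8) = 52.1416
CV = 52.1416 / 388.3333 = 0.13427

0.134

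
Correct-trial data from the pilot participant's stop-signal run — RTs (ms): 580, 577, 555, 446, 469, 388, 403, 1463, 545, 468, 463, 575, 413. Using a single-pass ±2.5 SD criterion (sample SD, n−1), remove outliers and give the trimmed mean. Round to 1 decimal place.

n = 13, ΣRT = 7345, M = 565.000
Σ(x−M)² = 931240.00; s = √(931240.00/12) = 278.574
Cutoffs: 565.000 ± 2.5·278.574 → [-131.4, 1261.4]
Outside: 1463 → excluded.
Retained (n=12): Σ = 5882, mean = 5882/12 = 490.167

490.2 ms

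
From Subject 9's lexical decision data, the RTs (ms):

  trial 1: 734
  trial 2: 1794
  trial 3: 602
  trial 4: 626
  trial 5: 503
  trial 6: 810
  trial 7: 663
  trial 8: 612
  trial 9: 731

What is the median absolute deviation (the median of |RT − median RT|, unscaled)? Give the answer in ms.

68 ms

Sorted: 503, 602, 612, 626, 663, 731, 734, 810, 1794 → median = 663
|x − 663|: 71, 1131, 61, 37, 160, 147, 0, 51, 68
Sorted deviations: 0, 37, 51, 61, 68, 71, 147, 160, 1131 → MAD = 68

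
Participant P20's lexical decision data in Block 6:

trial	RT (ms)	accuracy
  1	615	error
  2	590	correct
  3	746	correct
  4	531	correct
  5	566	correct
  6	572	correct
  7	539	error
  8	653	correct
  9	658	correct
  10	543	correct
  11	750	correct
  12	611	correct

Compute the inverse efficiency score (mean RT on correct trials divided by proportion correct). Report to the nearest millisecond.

Correct trials (n=10): 590, 746, 531, 566, 572, 653, 658, 543, 750, 611
Mean correct RT = 6220/10 = 622.0000 ms
Proportion correct = 10/12
IES = 622.0000 / (10/12) = 746.400 ms

746 ms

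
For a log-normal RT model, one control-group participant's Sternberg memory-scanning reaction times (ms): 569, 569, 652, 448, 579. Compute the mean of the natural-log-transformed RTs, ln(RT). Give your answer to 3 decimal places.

ln(RT): 6.3439, 6.3439, 6.4800, 6.1048, 6.3613
Σ ln(RT) = 31.6339
Mean = 31.6339/5 = 6.32678

6.327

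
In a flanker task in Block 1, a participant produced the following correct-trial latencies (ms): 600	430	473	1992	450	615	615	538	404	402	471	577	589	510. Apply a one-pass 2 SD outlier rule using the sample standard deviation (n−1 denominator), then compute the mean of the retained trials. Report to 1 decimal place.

n = 14, ΣRT = 8666, M = 619.000
Σ(x−M)² = 2107444.00; s = √(2107444.00/13) = 402.630
Cutoffs: 619.000 ± 2·402.630 → [-186.3, 1424.3]
Outside: 1992 → excluded.
Retained (n=13): Σ = 6674, mean = 6674/13 = 513.385

513.4 ms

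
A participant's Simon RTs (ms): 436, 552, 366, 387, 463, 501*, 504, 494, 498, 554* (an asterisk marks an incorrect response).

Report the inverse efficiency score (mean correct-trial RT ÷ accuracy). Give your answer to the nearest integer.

578 ms

Correct trials (n=8): 436, 552, 366, 387, 463, 504, 494, 498
Mean correct RT = 3700/8 = 462.5000 ms
Proportion correct = 8/10
IES = 462.5000 / (8/10) = 578.125 ms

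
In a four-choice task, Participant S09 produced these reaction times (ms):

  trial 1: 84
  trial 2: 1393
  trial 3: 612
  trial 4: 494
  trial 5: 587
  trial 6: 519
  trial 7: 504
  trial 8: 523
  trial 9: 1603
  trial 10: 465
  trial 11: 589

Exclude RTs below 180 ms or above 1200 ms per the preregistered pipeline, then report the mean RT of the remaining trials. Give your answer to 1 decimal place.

536.6 ms

Excluded: 84, 1393, 1603
Retained (n=8): Σ = 4293
Mean = 4293/8 = 536.6250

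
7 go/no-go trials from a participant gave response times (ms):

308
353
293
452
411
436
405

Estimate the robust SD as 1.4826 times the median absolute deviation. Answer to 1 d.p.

Sorted: 293, 308, 353, 405, 411, 436, 452 → median = 405
|x − 405| sorted: 0, 6, 31, 47, 52, 97, 112 → MAD = 47
Robust SD ≈ 1.4826 × 47 = 69.682

69.7 ms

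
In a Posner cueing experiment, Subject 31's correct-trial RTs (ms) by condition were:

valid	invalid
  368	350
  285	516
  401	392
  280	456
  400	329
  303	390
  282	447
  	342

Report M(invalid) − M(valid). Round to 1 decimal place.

M(valid) = 2319/7 = 331.286
M(invalid) = 3222/8 = 402.750
Difference = 402.750 − 331.286 = 71.464 ms

71.5 ms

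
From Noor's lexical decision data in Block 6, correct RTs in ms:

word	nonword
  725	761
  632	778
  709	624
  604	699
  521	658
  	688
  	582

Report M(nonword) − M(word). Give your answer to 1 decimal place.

M(word) = 3191/5 = 638.200
M(nonword) = 4790/7 = 684.286
Difference = 684.286 − 638.200 = 46.086 ms

46.1 ms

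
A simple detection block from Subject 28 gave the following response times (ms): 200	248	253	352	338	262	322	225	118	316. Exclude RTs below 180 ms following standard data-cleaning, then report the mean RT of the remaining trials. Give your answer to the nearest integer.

Excluded: 118
Retained (n=9): Σ = 2516
Mean = 2516/9 = 279.5556

280 ms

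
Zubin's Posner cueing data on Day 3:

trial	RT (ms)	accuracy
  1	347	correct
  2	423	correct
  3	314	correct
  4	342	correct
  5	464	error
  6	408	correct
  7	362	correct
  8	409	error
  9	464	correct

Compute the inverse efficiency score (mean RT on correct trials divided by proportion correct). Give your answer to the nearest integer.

489 ms

Correct trials (n=7): 347, 423, 314, 342, 408, 362, 464
Mean correct RT = 2660/7 = 380.0000 ms
Proportion correct = 7/9
IES = 380.0000 / (7/9) = 488.571 ms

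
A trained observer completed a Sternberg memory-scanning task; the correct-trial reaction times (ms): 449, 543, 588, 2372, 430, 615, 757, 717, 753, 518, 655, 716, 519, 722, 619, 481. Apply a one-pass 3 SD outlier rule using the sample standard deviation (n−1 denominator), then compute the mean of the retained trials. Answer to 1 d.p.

605.5 ms

n = 16, ΣRT = 11454, M = 715.875
Σ(x−M)² = 3101389.75; s = √(3101389.75/15) = 454.708
Cutoffs: 715.875 ± 3·454.708 → [-648.2, 2080.0]
Outside: 2372 → excluded.
Retained (n=15): Σ = 9082, mean = 9082/15 = 605.467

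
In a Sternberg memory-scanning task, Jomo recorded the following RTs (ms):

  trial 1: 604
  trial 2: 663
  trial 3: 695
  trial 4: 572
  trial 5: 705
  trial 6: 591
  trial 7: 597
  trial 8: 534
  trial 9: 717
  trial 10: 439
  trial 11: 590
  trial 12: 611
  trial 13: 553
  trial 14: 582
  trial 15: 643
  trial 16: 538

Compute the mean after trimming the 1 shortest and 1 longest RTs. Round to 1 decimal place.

605.6 ms

Sorted: 439, 534, 538, 553, 572, 582, 590, 591, 597, 604, 611, 643, 663, 695, 705, 717
Drop lowest 1 (439) and highest 1 (717)
Remaining (n=14): Σ = 8478, mean = 8478/14 = 605.571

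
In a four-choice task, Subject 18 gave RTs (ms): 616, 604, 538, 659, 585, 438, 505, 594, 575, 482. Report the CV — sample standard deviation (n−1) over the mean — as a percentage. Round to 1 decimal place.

12.1%

n = 10, Σ = 5596, M = 559.6000
Σ(x−M)² = 41354.400; s = √(41354.400/9) = 67.7859
CV = 67.7859 / 559.6000 = 0.12113 = 12.113%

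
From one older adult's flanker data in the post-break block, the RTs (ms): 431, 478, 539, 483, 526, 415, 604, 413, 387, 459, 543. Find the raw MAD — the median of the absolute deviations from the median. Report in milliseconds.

Sorted: 387, 413, 415, 431, 459, 478, 483, 526, 539, 543, 604 → median = 478
|x − 478|: 47, 0, 61, 5, 48, 63, 126, 65, 91, 19, 65
Sorted deviations: 0, 5, 19, 47, 48, 61, 63, 65, 65, 91, 126 → MAD = 61

61 ms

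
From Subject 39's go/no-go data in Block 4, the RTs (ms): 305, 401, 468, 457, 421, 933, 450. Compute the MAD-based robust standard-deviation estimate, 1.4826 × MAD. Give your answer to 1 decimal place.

Sorted: 305, 401, 421, 450, 457, 468, 933 → median = 450
|x − 450| sorted: 0, 7, 18, 29, 49, 145, 483 → MAD = 29
Robust SD ≈ 1.4826 × 29 = 42.995

43.0 ms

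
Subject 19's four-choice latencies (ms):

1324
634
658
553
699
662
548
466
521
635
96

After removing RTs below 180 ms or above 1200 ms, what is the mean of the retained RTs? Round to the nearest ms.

Excluded: 96, 1324
Retained (n=9): Σ = 5376
Mean = 5376/9 = 597.3333

597 ms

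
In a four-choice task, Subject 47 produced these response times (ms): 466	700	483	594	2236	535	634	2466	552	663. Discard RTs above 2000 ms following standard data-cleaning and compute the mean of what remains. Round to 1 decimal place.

578.4 ms

Excluded: 2236, 2466
Retained (n=8): Σ = 4627
Mean = 4627/8 = 578.3750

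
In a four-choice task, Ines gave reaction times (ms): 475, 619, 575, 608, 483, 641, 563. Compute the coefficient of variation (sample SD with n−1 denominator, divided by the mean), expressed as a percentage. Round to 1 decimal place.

n = 7, Σ = 3964, M = 566.2857
Σ(x−M)² = 25457.429; s = √(25457.429/6) = 65.1376
CV = 65.1376 / 566.2857 = 0.11503 = 11.503%

11.5%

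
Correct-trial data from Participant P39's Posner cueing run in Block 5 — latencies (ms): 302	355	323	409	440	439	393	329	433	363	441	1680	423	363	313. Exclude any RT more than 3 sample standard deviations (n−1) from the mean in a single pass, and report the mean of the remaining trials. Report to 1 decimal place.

n = 15, ΣRT = 7006, M = 467.067
Σ(x−M)² = 1610386.93; s = √(1610386.93/14) = 339.157
Cutoffs: 467.067 ± 3·339.157 → [-550.4, 1484.5]
Outside: 1680 → excluded.
Retained (n=14): Σ = 5326, mean = 5326/14 = 380.429

380.4 ms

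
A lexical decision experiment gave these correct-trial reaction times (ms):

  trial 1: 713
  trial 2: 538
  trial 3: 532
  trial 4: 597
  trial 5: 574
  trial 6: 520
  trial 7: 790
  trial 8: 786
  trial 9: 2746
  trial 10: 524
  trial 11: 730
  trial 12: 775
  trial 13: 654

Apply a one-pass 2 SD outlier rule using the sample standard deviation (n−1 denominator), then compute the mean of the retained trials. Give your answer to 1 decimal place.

644.4 ms

n = 13, ΣRT = 10479, M = 806.077
Σ(x−M)² = 4208470.92; s = √(4208470.92/12) = 592.204
Cutoffs: 806.077 ± 2·592.204 → [-378.3, 1990.5]
Outside: 2746 → excluded.
Retained (n=12): Σ = 7733, mean = 7733/12 = 644.417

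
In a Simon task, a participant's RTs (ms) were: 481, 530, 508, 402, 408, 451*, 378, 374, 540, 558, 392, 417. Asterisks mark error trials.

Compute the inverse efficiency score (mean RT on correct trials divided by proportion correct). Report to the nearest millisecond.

495 ms

Correct trials (n=11): 481, 530, 508, 402, 408, 378, 374, 540, 558, 392, 417
Mean correct RT = 4988/11 = 453.4545 ms
Proportion correct = 11/12
IES = 453.4545 / (11/12) = 494.678 ms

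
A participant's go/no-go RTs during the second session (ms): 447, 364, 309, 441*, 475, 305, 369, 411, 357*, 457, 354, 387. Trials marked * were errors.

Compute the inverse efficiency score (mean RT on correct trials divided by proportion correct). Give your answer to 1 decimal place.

465.4 ms

Correct trials (n=10): 447, 364, 309, 475, 305, 369, 411, 457, 354, 387
Mean correct RT = 3878/10 = 387.8000 ms
Proportion correct = 10/12
IES = 387.8000 / (10/12) = 465.360 ms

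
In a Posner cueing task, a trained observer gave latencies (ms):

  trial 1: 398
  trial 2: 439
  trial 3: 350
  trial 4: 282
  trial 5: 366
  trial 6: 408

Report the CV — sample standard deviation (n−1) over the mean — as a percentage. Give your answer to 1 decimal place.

14.7%

n = 6, Σ = 2243, M = 373.8333
Σ(x−M)² = 15060.833; s = √(15060.833/5) = 54.8832
CV = 54.8832 / 373.8333 = 0.14681 = 14.681%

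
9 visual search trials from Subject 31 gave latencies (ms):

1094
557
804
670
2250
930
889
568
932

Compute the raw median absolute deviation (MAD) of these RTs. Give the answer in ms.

205 ms

Sorted: 557, 568, 670, 804, 889, 930, 932, 1094, 2250 → median = 889
|x − 889|: 205, 332, 85, 219, 1361, 41, 0, 321, 43
Sorted deviations: 0, 41, 43, 85, 205, 219, 321, 332, 1361 → MAD = 205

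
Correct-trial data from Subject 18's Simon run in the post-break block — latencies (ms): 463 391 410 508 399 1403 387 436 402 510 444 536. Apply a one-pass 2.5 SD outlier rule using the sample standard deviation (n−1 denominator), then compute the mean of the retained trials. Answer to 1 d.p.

n = 12, ΣRT = 6289, M = 524.083
Σ(x−M)² = 871064.92; s = √(871064.92/11) = 281.403
Cutoffs: 524.083 ± 2.5·281.403 → [-179.4, 1227.6]
Outside: 1403 → excluded.
Retained (n=11): Σ = 4886, mean = 4886/11 = 444.182

444.2 ms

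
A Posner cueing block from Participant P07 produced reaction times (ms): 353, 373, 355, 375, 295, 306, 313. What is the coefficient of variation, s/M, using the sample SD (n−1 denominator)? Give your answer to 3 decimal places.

0.098

n = 7, Σ = 2370, M = 338.5714
Σ(x−M)² = 6603.714; s = √(6603.714/6) = 33.1756
CV = 33.1756 / 338.5714 = 0.09799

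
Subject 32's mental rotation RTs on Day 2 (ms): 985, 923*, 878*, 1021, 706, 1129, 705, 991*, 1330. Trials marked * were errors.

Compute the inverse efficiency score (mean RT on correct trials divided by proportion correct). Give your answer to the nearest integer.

Correct trials (n=6): 985, 1021, 706, 1129, 705, 1330
Mean correct RT = 5876/6 = 979.3333 ms
Proportion correct = 6/9
IES = 979.3333 / (6/9) = 1469.000 ms

1469 ms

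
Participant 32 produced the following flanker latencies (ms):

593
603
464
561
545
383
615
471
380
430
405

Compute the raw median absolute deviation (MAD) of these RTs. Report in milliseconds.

Sorted: 380, 383, 405, 430, 464, 471, 545, 561, 593, 603, 615 → median = 471
|x − 471|: 122, 132, 7, 90, 74, 88, 144, 0, 91, 41, 66
Sorted deviations: 0, 7, 41, 66, 74, 88, 90, 91, 122, 132, 144 → MAD = 88

88 ms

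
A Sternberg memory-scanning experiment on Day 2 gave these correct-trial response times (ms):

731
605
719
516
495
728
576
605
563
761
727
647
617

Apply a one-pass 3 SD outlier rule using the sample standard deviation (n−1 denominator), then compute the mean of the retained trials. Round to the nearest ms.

638 ms

n = 13, ΣRT = 8290, M = 637.692
Σ(x−M)² = 93860.77; s = √(93860.77/12) = 88.441
Cutoffs: 637.692 ± 3·88.441 → [372.4, 903.0]
No RTs fall outside the cutoffs; all 13 retained. Mean = 8290/13 = 637.692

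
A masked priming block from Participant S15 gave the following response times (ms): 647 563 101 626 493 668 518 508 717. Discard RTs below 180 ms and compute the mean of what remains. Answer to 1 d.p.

592.5 ms

Excluded: 101
Retained (n=8): Σ = 4740
Mean = 4740/8 = 592.5000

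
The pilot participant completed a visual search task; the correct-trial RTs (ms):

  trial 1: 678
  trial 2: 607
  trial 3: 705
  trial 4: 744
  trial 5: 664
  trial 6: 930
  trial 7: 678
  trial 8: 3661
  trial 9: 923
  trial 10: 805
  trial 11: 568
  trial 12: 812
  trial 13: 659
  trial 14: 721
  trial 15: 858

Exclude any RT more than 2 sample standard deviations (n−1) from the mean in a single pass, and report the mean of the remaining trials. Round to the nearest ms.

739 ms

n = 15, ΣRT = 14013, M = 934.200
Σ(x−M)² = 8128358.40; s = √(8128358.40/14) = 761.969
Cutoffs: 934.200 ± 2·761.969 → [-589.7, 2458.1]
Outside: 3661 → excluded.
Retained (n=14): Σ = 10352, mean = 10352/14 = 739.429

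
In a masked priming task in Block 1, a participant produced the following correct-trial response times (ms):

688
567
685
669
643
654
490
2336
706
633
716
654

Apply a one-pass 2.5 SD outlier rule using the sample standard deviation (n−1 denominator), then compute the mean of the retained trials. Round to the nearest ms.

n = 12, ΣRT = 9441, M = 786.750
Σ(x−M)² = 2661570.25; s = √(2661570.25/11) = 491.895
Cutoffs: 786.750 ± 2.5·491.895 → [-443.0, 2016.5]
Outside: 2336 → excluded.
Retained (n=11): Σ = 7105, mean = 7105/11 = 645.909

646 ms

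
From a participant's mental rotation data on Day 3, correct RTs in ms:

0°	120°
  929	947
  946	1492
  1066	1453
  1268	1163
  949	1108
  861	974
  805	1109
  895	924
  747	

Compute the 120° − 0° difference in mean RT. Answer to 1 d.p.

M(0°) = 8466/9 = 940.667
M(120°) = 9170/8 = 1146.250
Difference = 1146.250 − 940.667 = 205.583 ms

205.6 ms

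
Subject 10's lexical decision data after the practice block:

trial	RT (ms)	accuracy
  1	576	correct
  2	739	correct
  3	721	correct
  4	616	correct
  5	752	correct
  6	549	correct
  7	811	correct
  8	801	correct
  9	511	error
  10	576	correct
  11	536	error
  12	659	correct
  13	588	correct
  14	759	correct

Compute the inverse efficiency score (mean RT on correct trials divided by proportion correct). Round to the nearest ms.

Correct trials (n=12): 576, 739, 721, 616, 752, 549, 811, 801, 576, 659, 588, 759
Mean correct RT = 8147/12 = 678.9167 ms
Proportion correct = 12/14
IES = 678.9167 / (12/14) = 792.069 ms

792 ms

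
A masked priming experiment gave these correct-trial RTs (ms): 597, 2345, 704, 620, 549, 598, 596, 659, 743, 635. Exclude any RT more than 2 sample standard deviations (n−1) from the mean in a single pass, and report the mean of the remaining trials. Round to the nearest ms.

n = 10, ΣRT = 8046, M = 804.600
Σ(x−M)² = 2665414.40; s = √(2665414.40/9) = 544.203
Cutoffs: 804.600 ± 2·544.203 → [-283.8, 1893.0]
Outside: 2345 → excluded.
Retained (n=9): Σ = 5701, mean = 5701/9 = 633.444

633 ms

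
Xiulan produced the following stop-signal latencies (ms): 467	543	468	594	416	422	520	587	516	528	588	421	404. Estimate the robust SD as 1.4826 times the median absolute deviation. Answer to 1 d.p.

Sorted: 404, 416, 421, 422, 467, 468, 516, 520, 528, 543, 587, 588, 594 → median = 516
|x − 516| sorted: 0, 4, 12, 27, 48, 49, 71, 72, 78, 94, 95, 100, 112 → MAD = 71
Robust SD ≈ 1.4826 × 71 = 105.265

105.3 ms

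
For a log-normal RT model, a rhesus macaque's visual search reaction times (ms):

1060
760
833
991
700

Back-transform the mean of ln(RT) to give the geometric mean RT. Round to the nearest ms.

ln(RT): 6.9660, 6.6333, 6.7250, 6.8987, 6.5511
Mean ln(RT) = 33.7742/5 = 6.75483
Geometric mean = exp(6.75483) = 858.20 ms

858 ms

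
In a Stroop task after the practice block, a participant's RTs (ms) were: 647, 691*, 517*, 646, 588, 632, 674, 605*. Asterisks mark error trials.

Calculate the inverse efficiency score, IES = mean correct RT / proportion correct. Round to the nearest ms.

1020 ms

Correct trials (n=5): 647, 646, 588, 632, 674
Mean correct RT = 3187/5 = 637.4000 ms
Proportion correct = 5/8
IES = 637.4000 / (5/8) = 1019.840 ms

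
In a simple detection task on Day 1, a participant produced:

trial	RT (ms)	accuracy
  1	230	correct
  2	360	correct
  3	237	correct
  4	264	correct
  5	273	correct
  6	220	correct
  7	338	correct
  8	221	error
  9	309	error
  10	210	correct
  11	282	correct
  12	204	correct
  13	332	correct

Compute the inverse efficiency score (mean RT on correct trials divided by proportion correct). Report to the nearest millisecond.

Correct trials (n=11): 230, 360, 237, 264, 273, 220, 338, 210, 282, 204, 332
Mean correct RT = 2950/11 = 268.1818 ms
Proportion correct = 11/13
IES = 268.1818 / (11/13) = 316.942 ms

317 ms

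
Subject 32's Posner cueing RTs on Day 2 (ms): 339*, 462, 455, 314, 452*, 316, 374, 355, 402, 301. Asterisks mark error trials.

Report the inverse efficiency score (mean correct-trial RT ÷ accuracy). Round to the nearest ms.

Correct trials (n=8): 462, 455, 314, 316, 374, 355, 402, 301
Mean correct RT = 2979/8 = 372.3750 ms
Proportion correct = 8/10
IES = 372.3750 / (8/10) = 465.469 ms

465 ms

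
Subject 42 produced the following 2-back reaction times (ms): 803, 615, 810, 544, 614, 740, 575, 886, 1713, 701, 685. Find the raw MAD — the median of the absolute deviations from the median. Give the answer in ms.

Sorted: 544, 575, 614, 615, 685, 701, 740, 803, 810, 886, 1713 → median = 701
|x − 701|: 102, 86, 109, 157, 87, 39, 126, 185, 1012, 0, 16
Sorted deviations: 0, 16, 39, 86, 87, 102, 109, 126, 157, 185, 1012 → MAD = 102

102 ms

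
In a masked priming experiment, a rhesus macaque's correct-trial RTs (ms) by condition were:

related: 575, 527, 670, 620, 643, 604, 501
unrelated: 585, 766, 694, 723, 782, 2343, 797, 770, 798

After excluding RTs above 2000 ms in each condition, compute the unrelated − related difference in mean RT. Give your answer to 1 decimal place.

147.9 ms

unrelated: exclude 2343
M(related) = 4140/7 = 591.429
M(unrelated) = 5915/8 = 739.375
Difference = 739.375 − 591.429 = 147.946 ms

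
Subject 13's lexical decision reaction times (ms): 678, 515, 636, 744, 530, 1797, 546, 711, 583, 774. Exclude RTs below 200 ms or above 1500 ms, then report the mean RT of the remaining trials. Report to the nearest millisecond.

635 ms

Excluded: 1797
Retained (n=9): Σ = 5717
Mean = 5717/9 = 635.2222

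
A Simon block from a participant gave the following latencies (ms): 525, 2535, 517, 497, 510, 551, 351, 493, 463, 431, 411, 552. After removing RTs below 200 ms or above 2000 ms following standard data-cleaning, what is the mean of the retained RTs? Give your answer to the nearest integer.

482 ms

Excluded: 2535
Retained (n=11): Σ = 5301
Mean = 5301/11 = 481.9091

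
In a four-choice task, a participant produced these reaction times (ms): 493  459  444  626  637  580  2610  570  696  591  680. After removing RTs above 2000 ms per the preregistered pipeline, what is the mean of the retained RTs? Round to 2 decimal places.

Excluded: 2610
Retained (n=10): Σ = 5776
Mean = 5776/10 = 577.6000

577.60 ms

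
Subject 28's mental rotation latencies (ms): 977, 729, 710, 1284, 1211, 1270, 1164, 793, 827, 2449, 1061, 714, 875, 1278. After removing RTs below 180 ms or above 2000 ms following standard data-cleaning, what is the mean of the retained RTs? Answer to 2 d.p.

991.77 ms

Excluded: 2449
Retained (n=13): Σ = 12893
Mean = 12893/13 = 991.7692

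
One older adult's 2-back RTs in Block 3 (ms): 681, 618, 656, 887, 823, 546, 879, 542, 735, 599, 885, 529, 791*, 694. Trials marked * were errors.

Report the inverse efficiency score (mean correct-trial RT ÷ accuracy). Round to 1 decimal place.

Correct trials (n=13): 681, 618, 656, 887, 823, 546, 879, 542, 735, 599, 885, 529, 694
Mean correct RT = 9074/13 = 698.0000 ms
Proportion correct = 13/14
IES = 698.0000 / (13/14) = 751.692 ms

751.7 ms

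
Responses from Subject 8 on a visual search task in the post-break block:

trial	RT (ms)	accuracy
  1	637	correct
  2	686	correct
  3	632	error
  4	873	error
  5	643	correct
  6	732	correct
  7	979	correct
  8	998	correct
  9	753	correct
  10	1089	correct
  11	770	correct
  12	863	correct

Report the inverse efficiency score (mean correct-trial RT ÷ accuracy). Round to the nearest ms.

978 ms

Correct trials (n=10): 637, 686, 643, 732, 979, 998, 753, 1089, 770, 863
Mean correct RT = 8150/10 = 815.0000 ms
Proportion correct = 10/12
IES = 815.0000 / (10/12) = 978.000 ms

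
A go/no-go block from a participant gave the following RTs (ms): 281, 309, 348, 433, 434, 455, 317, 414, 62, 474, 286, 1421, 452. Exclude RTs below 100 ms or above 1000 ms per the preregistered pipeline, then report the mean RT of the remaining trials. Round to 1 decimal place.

382.1 ms

Excluded: 62, 1421
Retained (n=11): Σ = 4203
Mean = 4203/11 = 382.0909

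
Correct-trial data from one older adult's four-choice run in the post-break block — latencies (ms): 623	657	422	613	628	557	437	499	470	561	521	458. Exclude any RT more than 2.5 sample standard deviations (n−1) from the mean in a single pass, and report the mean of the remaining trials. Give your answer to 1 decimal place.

n = 12, ΣRT = 6446, M = 537.167
Σ(x−M)² = 72483.67; s = √(72483.67/11) = 81.175
Cutoffs: 537.167 ± 2.5·81.175 → [334.2, 740.1]
No RTs fall outside the cutoffs; all 12 retained. Mean = 6446/12 = 537.167

537.2 ms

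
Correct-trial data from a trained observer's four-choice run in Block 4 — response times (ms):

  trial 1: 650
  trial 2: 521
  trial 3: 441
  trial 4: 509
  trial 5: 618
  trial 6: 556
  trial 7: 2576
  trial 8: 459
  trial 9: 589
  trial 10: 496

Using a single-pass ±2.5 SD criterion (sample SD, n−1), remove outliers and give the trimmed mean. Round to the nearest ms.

n = 10, ΣRT = 7415, M = 741.500
Σ(x−M)² = 3779734.50; s = √(3779734.50/9) = 648.051
Cutoffs: 741.500 ± 2.5·648.051 → [-878.6, 2361.6]
Outside: 2576 → excluded.
Retained (n=9): Σ = 4839, mean = 4839/9 = 537.667

538 ms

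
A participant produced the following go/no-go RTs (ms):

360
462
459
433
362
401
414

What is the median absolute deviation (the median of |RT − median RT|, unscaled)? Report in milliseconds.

Sorted: 360, 362, 401, 414, 433, 459, 462 → median = 414
|x − 414|: 54, 48, 45, 19, 52, 13, 0
Sorted deviations: 0, 13, 19, 45, 48, 52, 54 → MAD = 45

45 ms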